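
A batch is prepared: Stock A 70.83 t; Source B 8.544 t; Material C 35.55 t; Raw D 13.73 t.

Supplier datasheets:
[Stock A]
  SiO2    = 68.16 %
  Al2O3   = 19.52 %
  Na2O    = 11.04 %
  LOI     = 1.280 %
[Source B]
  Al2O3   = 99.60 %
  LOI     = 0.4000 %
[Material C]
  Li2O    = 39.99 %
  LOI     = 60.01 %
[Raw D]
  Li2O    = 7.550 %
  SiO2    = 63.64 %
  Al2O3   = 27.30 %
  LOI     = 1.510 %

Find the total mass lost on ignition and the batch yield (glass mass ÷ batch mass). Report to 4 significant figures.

LOI loss = 22.48 t; glass = 106.2 t; yield = 82.53%

In-progress results appear, with 4-significant-digit rounding, within the worked lines. Every computation keeps full float precision all the way through. Every reported value takes a single rounding. All derived quantities are re-derived from the batch weights at 106.2 t of glass at exact precision (four oxide percentages, totals, ignition loss, the yield, glass mass) as they appear in the problem or the answer.
Per-material ignition loss:
  Stock A: 70.83 × 0.01280 = 0.9066 t
  Source B: 8.544 × 0.004000 = 0.03418 t
  Material C: 35.55 × 0.6001 = 21.33 t
  Raw D: 13.73 × 0.01510 = 0.2073 t
Total LOI = 22.48 t
Glass = batch − LOI = 128.7 − 22.48 = 106.2 t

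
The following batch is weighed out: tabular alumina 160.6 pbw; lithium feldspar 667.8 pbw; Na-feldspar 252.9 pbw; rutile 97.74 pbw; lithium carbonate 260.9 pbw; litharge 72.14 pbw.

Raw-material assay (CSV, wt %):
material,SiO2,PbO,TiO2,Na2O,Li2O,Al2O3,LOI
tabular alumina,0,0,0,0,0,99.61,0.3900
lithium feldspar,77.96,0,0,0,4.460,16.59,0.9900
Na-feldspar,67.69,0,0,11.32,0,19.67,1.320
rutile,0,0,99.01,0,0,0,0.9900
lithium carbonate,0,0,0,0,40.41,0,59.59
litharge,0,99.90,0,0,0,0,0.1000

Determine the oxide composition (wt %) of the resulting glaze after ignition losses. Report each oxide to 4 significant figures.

Glass mass = 1345 pbw (batch 1512 − LOI 167.1).
Composition: SiO2 51.44%, PbO 5.358%, TiO2 7.195%, Na2O 2.129%, Li2O 10.05%, Al2O3 23.83%

All arithmetic runs at full precision through every step; values along the way are shown, rounded to four significant figures, in the working — each reported value is rounded a single time — the derived quantities, including LOI, net glass mass, the yield, totals, the six compositions, are recomputed starting from the weights for 1345 pbw of glass in full precision, as quoted within the problem or the answer.
What the batch supplies per oxide:
  SiO2: 667.8·0.7796 + 252.9·0.6769 = 691.8 pbw
  PbO: 72.14·0.9990 = 72.07 pbw
  TiO2: 97.74·0.9901 = 96.77 pbw
  Na2O: 252.9·0.1132 = 28.63 pbw
  Li2O: 667.8·0.04460 + 260.9·0.4041 = 135.2 pbw
  Al2O3: 160.6·0.9961 + 667.8·0.1659 + 252.9·0.1967 = 320.5 pbw
LOI: 160.6·0.003900 + 667.8·0.009900 + 252.9·0.01320 + 97.74·0.009900 + 260.9·0.5959 + 72.14·0.001000 = 167.1 pbw
batch − LOI leaves glass = 1512 − 167.1 = 1345 pbw (matching Σ of the oxides)
each wt % is 100 × oxide ÷ glass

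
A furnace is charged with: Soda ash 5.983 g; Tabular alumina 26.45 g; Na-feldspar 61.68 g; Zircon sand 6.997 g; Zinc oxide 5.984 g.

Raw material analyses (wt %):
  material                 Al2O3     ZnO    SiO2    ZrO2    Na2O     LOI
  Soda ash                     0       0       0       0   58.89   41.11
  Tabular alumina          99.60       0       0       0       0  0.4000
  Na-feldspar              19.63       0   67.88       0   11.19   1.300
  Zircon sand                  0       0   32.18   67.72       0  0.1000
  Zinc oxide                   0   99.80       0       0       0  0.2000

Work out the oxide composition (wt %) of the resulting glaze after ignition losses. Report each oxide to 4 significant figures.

Working values are rounded to four significant digits when quoted; all arithmetic keeps exact precision throughout — each reported figure is rounded exactly once; all derived quantities (yield, glass mass, ignition loss, the five compositions, totals) are re-derived at full float precision using the weight values per 103.7 g of glass exactly as printed in the problem or the answer.
Oxide masses out of the charge:
  Al2O3: 26.45·0.9960 + 61.68·0.1963 = 38.45 g
  ZnO: 5.984·0.9980 = 5.972 g
  SiO2: 61.68·0.6788 + 6.997·0.3218 = 44.12 g
  ZrO2: 6.997·0.6772 = 4.738 g
  Na2O: 5.983·0.5889 + 61.68·0.1119 = 10.43 g
LOI: 5.983·0.4111 + 26.45·0.004000 + 61.68·0.01300 + 6.997·0.001000 + 5.984·0.002000 = 3.386 g
Net of LOI, the glass mass = 107.1 − 3.386 = 103.7 g (the oxide masses sum to this)
each wt % is 100 × oxide ÷ glass

Glass mass = 103.7 g (batch 107.1 − LOI 3.386).
Composition: Al2O3 37.08%, ZnO 5.759%, SiO2 42.54%, ZrO2 4.569%, Na2O 10.05%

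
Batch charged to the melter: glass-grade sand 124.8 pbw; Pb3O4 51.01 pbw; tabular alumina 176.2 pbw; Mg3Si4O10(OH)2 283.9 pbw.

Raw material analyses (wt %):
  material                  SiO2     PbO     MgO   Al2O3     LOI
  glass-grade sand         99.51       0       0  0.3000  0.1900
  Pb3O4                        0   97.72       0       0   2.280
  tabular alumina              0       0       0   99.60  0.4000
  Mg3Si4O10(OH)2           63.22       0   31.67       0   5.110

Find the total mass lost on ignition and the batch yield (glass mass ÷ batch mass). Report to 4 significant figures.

All arithmetic holds full precision all the way through; values along the way are rounded to 4 significant figures when displayed. Each reported number is rounded exactly once; the derived quantities, which include LOI, totals, the four compositions, net glass mass, yield, are recomputed at full precision, exactly as shown in the problem or the answer, starting from the weights at 619.3 pbw of glass.
Each material's LOI contribution:
  glass-grade sand: 124.8 × 0.001900 = 0.2371 pbw
  Pb3O4: 51.01 × 0.02280 = 1.163 pbw
  tabular alumina: 176.2 × 0.004000 = 0.7048 pbw
  Mg3Si4O10(OH)2: 283.9 × 0.05110 = 14.51 pbw
Total LOI = 16.61 pbw
Glass = batch − LOI = 635.9 − 16.61 = 619.3 pbw

LOI loss = 16.61 pbw; glass = 619.3 pbw; yield = 97.39%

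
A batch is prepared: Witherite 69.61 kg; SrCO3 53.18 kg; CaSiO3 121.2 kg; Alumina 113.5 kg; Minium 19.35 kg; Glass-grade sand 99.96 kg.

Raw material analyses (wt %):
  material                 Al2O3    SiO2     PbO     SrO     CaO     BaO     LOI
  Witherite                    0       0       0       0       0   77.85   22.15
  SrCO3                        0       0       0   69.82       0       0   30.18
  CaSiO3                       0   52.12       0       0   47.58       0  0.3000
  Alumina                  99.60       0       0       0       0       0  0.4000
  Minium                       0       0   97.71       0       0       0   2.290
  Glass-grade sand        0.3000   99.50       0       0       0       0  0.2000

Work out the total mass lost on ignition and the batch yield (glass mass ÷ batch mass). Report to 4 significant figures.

LOI loss = 32.93 kg; glass = 443.9 kg; yield = 93.09%

The whole derivation runs at exact precision from start to finish. The intermediate values appear (rounded to 4 significant figures) alongside each step — every reported figure is rounded only once; the derived quantities, which include totals, the six compositions, the yield, ignition loss, glass mass, are re-derived at full float precision, as written in question or answer, starting from the weights per 443.9 kg of glass.
Loss on ignition, line by line:
  Witherite: 69.61 × 0.2215 = 15.42 kg
  SrCO3: 53.18 × 0.3018 = 16.05 kg
  CaSiO3: 121.2 × 0.003000 = 0.3636 kg
  Alumina: 113.5 × 0.004000 = 0.4540 kg
  Minium: 19.35 × 0.02290 = 0.4431 kg
  Glass-grade sand: 99.96 × 0.002000 = 0.1999 kg
Total LOI = 32.93 kg
Glass = batch − LOI = 476.8 − 32.93 = 443.9 kg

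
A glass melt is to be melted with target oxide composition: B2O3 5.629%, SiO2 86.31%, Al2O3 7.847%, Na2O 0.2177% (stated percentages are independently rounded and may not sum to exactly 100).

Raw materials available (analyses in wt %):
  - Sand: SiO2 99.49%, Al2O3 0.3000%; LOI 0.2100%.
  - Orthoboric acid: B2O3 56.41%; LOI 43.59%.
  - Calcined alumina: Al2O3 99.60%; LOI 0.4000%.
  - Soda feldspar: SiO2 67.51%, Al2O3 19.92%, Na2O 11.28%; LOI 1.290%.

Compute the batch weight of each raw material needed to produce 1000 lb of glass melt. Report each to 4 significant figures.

Batch per 1000 lb glass melt:
  Sand: 854.4 lb
  Orthoboric acid: 99.79 lb
  Calcined alumina: 72.35 lb
  Soda feldspar: 19.30 lb
Total batch = 1046 lb; LOI loss = 45.83 lb; yield = 95.62%

All arithmetic keeps exact precision through the solve. Intermediates appear (rounded to four significant figures) alongside each step — each reported value receives exactly one rounding — all derived quantities (totals, net glass mass, ignition loss, the four compositions, the yield) are rebuilt in full float precision from the weighed amounts per 1000 lb of glass, as given in problem or answer.
Oxide mass targets, per 1000 lb glass melt:
  B2O3: 5.629% × 1000 = 56.29 lb
  SiO2: 86.31% × 1000 = 863.1 lb
  Al2O3: 7.847% × 1000 = 78.47 lb
  Na2O: 0.2177% × 1000 = 2.177 lb
Oxide-by-oxide audit per the reported batch figures, on the stated basis (sum by sum, the targets are met once rounding is allowed for):
  B2O3: 99.79·0.5641 = 56.29 lb (target 56.29 lb)
  SiO2: 854.4·0.9949 + 19.30·0.6751 = 863.1 lb (target 863.1 lb)
  Al2O3: 854.4·0.003000 + 72.35·0.9960 + 19.30·0.1992 = 78.47 lb (target 78.47 lb)
  Na2O: 19.30·0.1128 = 2.177 lb (target 2.177 lb)
Mass balance on the glass: batch Σ − ignition loss = 1000 lb (targets for the oxides total 1000 lb; against the stated basis, 1000 lb — a pure rounding effect).
Total batch = Σ batch = 1046 lb; the LOI term Σ batch·LOI equals 45.83 lb; yield: glass divided by total = 95.62%.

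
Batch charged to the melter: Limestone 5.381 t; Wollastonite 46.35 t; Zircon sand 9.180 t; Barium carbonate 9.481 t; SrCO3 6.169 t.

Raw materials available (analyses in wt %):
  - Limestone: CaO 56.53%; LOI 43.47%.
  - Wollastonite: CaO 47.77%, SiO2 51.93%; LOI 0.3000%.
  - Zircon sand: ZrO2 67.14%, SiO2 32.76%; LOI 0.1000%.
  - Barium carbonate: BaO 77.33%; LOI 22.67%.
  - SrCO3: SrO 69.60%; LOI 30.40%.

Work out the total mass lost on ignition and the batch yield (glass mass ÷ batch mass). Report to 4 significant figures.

LOI loss = 6.512 t; glass = 70.05 t; yield = 91.49%

Rounding to four significant figures applies to each in-between result as printed; each numeric step keeps full precision all the way through; exactly one rounding is applied to each reported result — the derived quantities are recomputed starting from the weights per 70.05 t of glass at full float precision (the yield, the five compositions, glass mass, totals, LOI), exactly as shown in problem or answer.
Loss on ignition, line by line:
  Limestone: 5.381 × 0.4347 = 2.339 t
  Wollastonite: 46.35 × 0.003000 = 0.1391 t
  Zircon sand: 9.180 × 0.001000 = 0.009180 t
  Barium carbonate: 9.481 × 0.2267 = 2.149 t
  SrCO3: 6.169 × 0.3040 = 1.875 t
Total LOI = 6.512 t
Glass = batch − LOI = 76.56 − 6.512 = 70.05 t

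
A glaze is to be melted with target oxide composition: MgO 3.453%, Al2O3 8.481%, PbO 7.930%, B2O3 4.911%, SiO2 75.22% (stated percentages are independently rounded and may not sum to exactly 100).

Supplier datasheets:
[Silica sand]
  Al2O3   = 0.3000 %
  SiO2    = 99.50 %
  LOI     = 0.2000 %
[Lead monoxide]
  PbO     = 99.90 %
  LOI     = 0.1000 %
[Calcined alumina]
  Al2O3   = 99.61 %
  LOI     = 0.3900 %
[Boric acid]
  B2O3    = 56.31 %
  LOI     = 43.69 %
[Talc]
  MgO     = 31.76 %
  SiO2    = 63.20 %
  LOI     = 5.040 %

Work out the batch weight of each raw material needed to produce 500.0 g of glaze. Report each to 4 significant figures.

Batch per 500.0 g glaze:
  Silica sand: 343.5 g
  Lead monoxide: 39.69 g
  Calcined alumina: 41.54 g
  Boric acid: 43.61 g
  Talc: 54.36 g
Total batch = 522.7 g; LOI loss = 22.68 g; yield = 95.66%

Working values are printed, rounded to 4 significant digits, in the printout; every computation holds exact precision throughout; exactly one rounding goes into every reported value — derived quantities (five oxide percentages, the yield, ignition loss, glass mass, the totals) are recomputed using the weight values on 500.0 g of glass at full float precision, exactly as printed in the problem or the answer.
Per-oxide target masses for 500.0 g glaze:
  MgO: 3.453% × 500.0 = 17.26 g
  Al2O3: 8.481% × 500.0 = 42.40 g
  PbO: 7.930% × 500.0 = 39.65 g
  B2O3: 4.911% × 500.0 = 24.56 g
  SiO2: 75.22% × 500.0 = 376.1 g
Per-oxide balance check using the reported weights, for the quoted basis mass (target by target, the sums agree modulo rounding of the values):
  MgO: 54.36·0.3176 = 17.26 g (target 17.26 g)
  Al2O3: 343.5·0.003000 + 41.54·0.9961 = 42.41 g (target 42.40 g)
  PbO: 39.69·0.9990 = 39.65 g (target 39.65 g)
  B2O3: 43.61·0.5631 = 24.56 g (target 24.56 g)
  SiO2: 343.5·0.9950 + 54.36·0.6320 = 376.1 g (target 376.1 g)
Glass-mass closure: batch total minus LOI = 500.0 g (the targets, summed, come to 500.0 g; stated basis 500.0 g — differing by rounding only).
Total batch = Σ batch = 522.7 g; LOI removed, Σ of batch·LOI: 22.68 g; as yield: glass ÷ batch → 95.66%.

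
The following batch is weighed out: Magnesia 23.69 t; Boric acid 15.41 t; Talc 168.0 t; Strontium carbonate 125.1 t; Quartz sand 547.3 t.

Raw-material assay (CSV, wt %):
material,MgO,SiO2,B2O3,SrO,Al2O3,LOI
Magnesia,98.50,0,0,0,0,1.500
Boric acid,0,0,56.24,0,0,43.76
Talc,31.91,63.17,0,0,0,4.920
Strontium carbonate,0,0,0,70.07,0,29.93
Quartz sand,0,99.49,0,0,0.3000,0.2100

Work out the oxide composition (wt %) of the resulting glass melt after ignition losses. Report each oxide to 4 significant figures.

Glass mass = 825.5 t (batch 879.5 − LOI 53.96).
Composition: MgO 9.320%, SiO2 78.81%, B2O3 1.050%, SrO 10.62%, Al2O3 0.1989%

Each numeric step keeps exact precision at every stage. Mid-chain values appear, with 4-significant-figure rounding, on the page; exactly one rounding lands on each reported figure — derived quantities are recomputed starting from the weights per 825.5 t of glass in full precision (net glass mass, totals, ignition loss, the five compositions, yield) exactly as printed in the problem or the answer.
What the batch supplies per oxide:
  MgO: 23.69·0.9850 + 168.0·0.3191 = 76.94 t
  SiO2: 168.0·0.6317 + 547.3·0.9949 = 650.6 t
  B2O3: 15.41·0.5624 = 8.667 t
  SrO: 125.1·0.7007 = 87.66 t
  Al2O3: 547.3·0.003000 = 1.642 t
LOI: 23.69·0.01500 + 15.41·0.4376 + 168.0·0.04920 + 125.1·0.2993 + 547.3·0.002100 = 53.96 t
Resulting glass, batch − LOI: 879.5 − 53.96 = 825.5 t (consistent with Σ oxide mass)
percent share: oxide ÷ glass, ×100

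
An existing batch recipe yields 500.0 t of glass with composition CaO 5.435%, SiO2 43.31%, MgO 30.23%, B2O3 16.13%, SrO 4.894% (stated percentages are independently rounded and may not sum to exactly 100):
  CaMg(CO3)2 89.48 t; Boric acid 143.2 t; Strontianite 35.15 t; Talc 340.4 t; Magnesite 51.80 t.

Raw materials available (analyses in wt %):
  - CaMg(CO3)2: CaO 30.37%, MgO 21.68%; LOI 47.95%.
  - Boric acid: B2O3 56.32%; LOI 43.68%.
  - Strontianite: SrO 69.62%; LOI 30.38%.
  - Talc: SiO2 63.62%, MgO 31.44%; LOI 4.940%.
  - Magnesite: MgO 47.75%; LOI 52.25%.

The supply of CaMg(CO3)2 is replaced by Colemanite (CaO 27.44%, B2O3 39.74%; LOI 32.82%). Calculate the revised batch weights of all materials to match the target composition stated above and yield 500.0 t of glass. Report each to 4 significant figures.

The intermediate values are printed, rounded to 4 significant digits, when written out. The whole derivation carries full float precision from first step to last; every reported figure takes just one rounding; all derived quantities are carried at exact precision (glass mass, the totals, the five compositions, ignition loss, yield) starting from the weights at 500.0 t of glass, exactly as printed in question or answer.
Target masses of each oxide per 500.0 t glass:
  CaO: 5.435% × 500.0 = 27.18 t
  SiO2: 43.31% × 500.0 = 216.6 t
  MgO: 30.23% × 500.0 = 151.2 t
  B2O3: 16.13% × 500.0 = 80.65 t
  SrO: 4.894% × 500.0 = 24.47 t
Sums-versus-targets review applying the batch weights above, for the quoted basis mass (each sum matches its target mass net of answer rounding effects):
  CaO: 99.03·0.2744 = 27.17 t (target 27.18 t)
  SiO2: 340.4·0.6362 = 216.6 t (target 216.6 t)
  MgO: 340.4·0.3144 + 92.43·0.4775 = 151.2 t (target 151.2 t)
  B2O3: 99.03·0.3974 + 73.32·0.5632 = 80.65 t (target 80.65 t)
  SrO: 35.15·0.6962 = 24.47 t (target 24.47 t)
Consistency of the glass mass: whole batch net of LOI = 500.0 t (the Σ of target masses is 500.0 t; versus the stated basis of 500.0 t — a pure rounding effect).
Adding the batch up: Σ batch = 640.3 t; ignition loss, Σ(batch × LOI) = 140.3 t; as yield: glass ÷ batch → 78.09%.

Revised batch per 500.0 t glass:
  Colemanite: 99.03 t
  Boric acid: 73.32 t
  Strontianite: 35.15 t
  Talc: 340.4 t
  Magnesite: 92.43 t
Total batch = 640.3 t; LOI loss = 140.3 t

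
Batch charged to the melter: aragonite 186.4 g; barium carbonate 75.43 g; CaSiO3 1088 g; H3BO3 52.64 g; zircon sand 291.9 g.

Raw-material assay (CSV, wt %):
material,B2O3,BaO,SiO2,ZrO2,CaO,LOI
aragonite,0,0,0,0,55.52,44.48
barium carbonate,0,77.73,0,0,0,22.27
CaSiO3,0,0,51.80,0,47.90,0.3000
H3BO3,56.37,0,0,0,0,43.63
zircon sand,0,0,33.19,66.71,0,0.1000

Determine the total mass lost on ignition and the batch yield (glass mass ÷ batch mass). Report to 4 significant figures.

LOI loss = 126.2 g; glass = 1568 g; yield = 92.55%

Values along the way are rounded to 4 significant figures as shown. The working math maintains exact precision throughout. A single rounding finalizes every reported figure — the derived quantities are recomputed in exact precision (five oxide percentages, yield, net glass mass, totals, ignition loss) using the weight values for 1568 g of glass as given in problem or answer.
LOI of each material in turn:
  aragonite: 186.4 × 0.4448 = 82.91 g
  barium carbonate: 75.43 × 0.2227 = 16.80 g
  CaSiO3: 1088 × 0.003000 = 3.264 g
  H3BO3: 52.64 × 0.4363 = 22.97 g
  zircon sand: 291.9 × 0.001000 = 0.2919 g
Total LOI = 126.2 g
Glass = batch − LOI = 1694 − 126.2 = 1568 g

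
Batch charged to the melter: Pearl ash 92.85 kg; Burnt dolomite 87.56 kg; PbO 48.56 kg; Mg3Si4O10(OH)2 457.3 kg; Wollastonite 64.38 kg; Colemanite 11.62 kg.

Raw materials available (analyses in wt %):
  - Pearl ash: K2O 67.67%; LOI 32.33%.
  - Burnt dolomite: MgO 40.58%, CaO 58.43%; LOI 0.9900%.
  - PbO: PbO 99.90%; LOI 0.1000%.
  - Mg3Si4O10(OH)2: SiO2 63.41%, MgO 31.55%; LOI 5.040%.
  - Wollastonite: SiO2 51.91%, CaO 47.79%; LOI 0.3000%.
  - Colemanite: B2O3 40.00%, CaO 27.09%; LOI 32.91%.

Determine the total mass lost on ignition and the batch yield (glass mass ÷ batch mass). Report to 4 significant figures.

The intermediate values are displayed with 4-significant-figure rounding on the page; every computation carries full precision from start to finish — a single rounding yields every reported result — all derived quantities are recomputed at exact precision (the yield, the six compositions, the totals, glass mass, ignition loss) from the weighed amounts for 704.3 kg of glass, as set out in problem or answer.
LOI of each material in turn:
  Pearl ash: 92.85 × 0.3233 = 30.02 kg
  Burnt dolomite: 87.56 × 0.009900 = 0.8668 kg
  PbO: 48.56 × 0.001000 = 0.04856 kg
  Mg3Si4O10(OH)2: 457.3 × 0.05040 = 23.05 kg
  Wollastonite: 64.38 × 0.003000 = 0.1931 kg
  Colemanite: 11.62 × 0.3291 = 3.824 kg
Total LOI = 58.00 kg
Glass = batch − LOI = 762.3 − 58.00 = 704.3 kg

LOI loss = 58.00 kg; glass = 704.3 kg; yield = 92.39%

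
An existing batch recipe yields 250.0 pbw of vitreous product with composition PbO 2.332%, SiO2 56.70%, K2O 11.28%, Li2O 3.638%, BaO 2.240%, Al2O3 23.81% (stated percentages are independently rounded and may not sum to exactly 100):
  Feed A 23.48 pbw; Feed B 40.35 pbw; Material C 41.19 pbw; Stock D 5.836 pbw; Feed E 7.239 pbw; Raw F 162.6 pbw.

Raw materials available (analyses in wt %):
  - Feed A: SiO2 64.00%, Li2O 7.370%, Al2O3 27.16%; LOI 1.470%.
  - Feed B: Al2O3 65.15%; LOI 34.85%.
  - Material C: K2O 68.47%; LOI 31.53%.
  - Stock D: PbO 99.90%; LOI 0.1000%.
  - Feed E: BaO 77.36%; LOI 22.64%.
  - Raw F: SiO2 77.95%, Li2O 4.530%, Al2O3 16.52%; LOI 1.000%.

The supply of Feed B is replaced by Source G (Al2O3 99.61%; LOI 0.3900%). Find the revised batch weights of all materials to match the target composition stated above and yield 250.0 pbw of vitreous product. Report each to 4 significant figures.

Revised batch per 250.0 pbw vitreous product:
  Feed A: 23.48 pbw
  Source G: 26.39 pbw
  Material C: 41.19 pbw
  Stock D: 5.836 pbw
  Feed E: 7.239 pbw
  Raw F: 162.6 pbw
Total batch = 266.7 pbw; LOI loss = 16.71 pbw

Intermediates are displayed, rounded to four significant figures, alongside each step; full float precision is held through the solve; a single rounding produces every reported result — derived quantities are rebuilt at full precision (the totals, net glass mass, LOI, the yield, six oxide percentages) using the weight values at 250.0 pbw of glass, as written in question or answer.
Per-oxide target masses for 250.0 pbw vitreous product:
  PbO: 2.332% × 250.0 = 5.830 pbw
  SiO2: 56.70% × 250.0 = 141.8 pbw
  K2O: 11.28% × 250.0 = 28.20 pbw
  Li2O: 3.638% × 250.0 = 9.095 pbw
  BaO: 2.240% × 250.0 = 5.600 pbw
  Al2O3: 23.81% × 250.0 = 59.52 pbw
Mass-balance tally per oxide with the batch weights as given, at the basis given (sum by sum, the targets are met inside rounding margins):
  PbO: 5.836·0.9990 = 5.830 pbw (target 5.830 pbw)
  SiO2: 23.48·0.6400 + 162.6·0.7795 = 141.8 pbw (target 141.8 pbw)
  K2O: 41.19·0.6847 = 28.20 pbw (target 28.20 pbw)
  Li2O: 23.48·0.07370 + 162.6·0.04530 = 9.096 pbw (target 9.095 pbw)
  BaO: 7.239·0.7736 = 5.600 pbw (target 5.600 pbw)
  Al2O3: 23.48·0.2716 + 26.39·0.9961 + 162.6·0.1652 = 59.53 pbw (target 59.52 pbw)
Mass balance on the glass: total charge less LOI = 250.0 pbw (targets for the oxides total 250.0 pbw; against the stated basis, 250.0 pbw — rounding explains the deltas).
Batch total: Σ batch = 266.7 pbw; ignition loss, Σ(batch × LOI) = 16.71 pbw; glass ÷ batch gives a yield of 93.74%.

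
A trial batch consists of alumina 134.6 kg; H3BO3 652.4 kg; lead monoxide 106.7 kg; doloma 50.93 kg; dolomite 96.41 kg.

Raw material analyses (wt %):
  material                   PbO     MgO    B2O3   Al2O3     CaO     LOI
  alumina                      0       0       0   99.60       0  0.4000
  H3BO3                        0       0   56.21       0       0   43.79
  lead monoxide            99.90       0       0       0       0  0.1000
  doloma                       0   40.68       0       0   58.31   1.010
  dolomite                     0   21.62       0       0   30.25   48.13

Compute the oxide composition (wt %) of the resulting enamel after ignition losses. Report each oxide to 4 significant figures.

Glass mass = 707.8 kg (batch 1041 − LOI 333.2).
Composition: PbO 15.06%, MgO 5.872%, B2O3 51.81%, Al2O3 18.94%, CaO 8.316%

The working math runs at exact precision in all steps — intermediates appear, with 4-significant-digit rounding, when written out. Every reported value sees exactly one rounding. All derived quantities, including the five compositions, the totals, the yield, LOI, net glass mass, are rebuilt using the weight values on 707.8 kg of glass at exact precision, precisely as stated by the problem or the answer.
Oxide masses out of the charge:
  PbO: 106.7·0.9990 = 106.6 kg
  MgO: 50.93·0.4068 + 96.41·0.2162 = 41.56 kg
  B2O3: 652.4·0.5621 = 366.7 kg
  Al2O3: 134.6·0.9960 = 134.1 kg
  CaO: 50.93·0.5831 + 96.41·0.3025 = 58.86 kg
LOI: 134.6·0.004000 + 652.4·0.4379 + 106.7·0.001000 + 50.93·0.01010 + 96.41·0.4813 = 333.2 kg
Resulting glass, batch − LOI: 1041 − 333.2 = 707.8 kg (the oxide masses sum to this)
wt % = oxide mass / glass mass × 100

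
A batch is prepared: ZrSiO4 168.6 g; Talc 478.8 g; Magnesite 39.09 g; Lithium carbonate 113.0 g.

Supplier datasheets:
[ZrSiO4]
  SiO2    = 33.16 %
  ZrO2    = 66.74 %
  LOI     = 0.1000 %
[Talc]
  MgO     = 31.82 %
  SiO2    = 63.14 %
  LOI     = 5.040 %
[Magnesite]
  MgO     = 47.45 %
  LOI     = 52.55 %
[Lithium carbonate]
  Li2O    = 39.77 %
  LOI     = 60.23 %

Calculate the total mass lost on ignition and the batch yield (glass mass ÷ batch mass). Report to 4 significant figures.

Intermediates are shown, rounded to 4 significant digits, between the steps. All arithmetic runs at full float precision all the way through; each reported number carries a single rounding; all derived quantities (the totals, net glass mass, the yield, the four compositions, ignition loss) are computed from the batch weights at 686.6 g of glass at full float precision exactly as printed in problem or answer.
Material-by-material LOI:
  ZrSiO4: 168.6 × 0.001000 = 0.1686 g
  Talc: 478.8 × 0.05040 = 24.13 g
  Magnesite: 39.09 × 0.5255 = 20.54 g
  Lithium carbonate: 113.0 × 0.6023 = 68.06 g
Total LOI = 112.9 g
Glass = batch − LOI = 799.5 − 112.9 = 686.6 g

LOI loss = 112.9 g; glass = 686.6 g; yield = 85.88%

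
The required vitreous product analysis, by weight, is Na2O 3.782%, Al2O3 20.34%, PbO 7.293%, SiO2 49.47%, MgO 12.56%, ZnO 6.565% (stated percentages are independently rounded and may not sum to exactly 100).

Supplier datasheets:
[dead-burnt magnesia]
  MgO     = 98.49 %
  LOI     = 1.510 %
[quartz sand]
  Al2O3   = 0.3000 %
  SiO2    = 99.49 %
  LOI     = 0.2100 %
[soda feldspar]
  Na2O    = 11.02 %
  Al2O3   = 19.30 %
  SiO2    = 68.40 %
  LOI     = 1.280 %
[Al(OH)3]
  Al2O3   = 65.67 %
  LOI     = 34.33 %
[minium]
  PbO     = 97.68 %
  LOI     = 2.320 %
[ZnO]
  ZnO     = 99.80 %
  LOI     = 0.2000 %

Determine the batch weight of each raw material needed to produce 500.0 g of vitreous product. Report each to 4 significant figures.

Every computation keeps full float precision in all steps. The intermediate values are displayed rounded to 4 significant digits; every reported number undergoes a single rounding. The derived quantities, which include yield, glass mass, ignition loss, the six compositions, totals, are rebuilt in full float precision, as written in the problem or the answer, starting from the weights at 500.0 g of glass.
Oxide mass targets, per 500.0 g vitreous product:
  Na2O: 3.782% × 500.0 = 18.91 g
  Al2O3: 20.34% × 500.0 = 101.7 g
  PbO: 7.293% × 500.0 = 36.47 g
  SiO2: 49.47% × 500.0 = 247.4 g
  MgO: 12.56% × 500.0 = 62.80 g
  ZnO: 6.565% × 500.0 = 32.83 g
Oxide-by-oxide audit on the weights just shown, on the stated basis (oxide sums agree with the targets once rounding is allowed for):
  Na2O: 171.6·0.1102 = 18.91 g (target 18.91 g)
  Al2O3: 130.6·0.003000 + 171.6·0.1930 + 103.8·0.6567 = 101.7 g (target 101.7 g)
  PbO: 37.33·0.9768 = 36.46 g (target 36.47 g)
  SiO2: 130.6·0.9949 + 171.6·0.6840 = 247.3 g (target 247.4 g)
  MgO: 63.76·0.9849 = 62.80 g (target 62.80 g)
  ZnO: 32.89·0.9980 = 32.82 g (target 32.83 g)
Glass-mass closure: total charge less LOI = 500.0 g (the targets, summed, come to 500.0 g; stated basis 500.0 g — differing by rounding only).
Batch total: Σ batch = 540.0 g; LOI loss = Σ batch·LOI = 40.00 g; as yield: glass ÷ batch → 92.59%.

Batch per 500.0 g vitreous product:
  dead-burnt magnesia: 63.76 g
  quartz sand: 130.6 g
  soda feldspar: 171.6 g
  Al(OH)3: 103.8 g
  minium: 37.33 g
  ZnO: 32.89 g
Total batch = 540.0 g; LOI loss = 40.00 g; yield = 92.59%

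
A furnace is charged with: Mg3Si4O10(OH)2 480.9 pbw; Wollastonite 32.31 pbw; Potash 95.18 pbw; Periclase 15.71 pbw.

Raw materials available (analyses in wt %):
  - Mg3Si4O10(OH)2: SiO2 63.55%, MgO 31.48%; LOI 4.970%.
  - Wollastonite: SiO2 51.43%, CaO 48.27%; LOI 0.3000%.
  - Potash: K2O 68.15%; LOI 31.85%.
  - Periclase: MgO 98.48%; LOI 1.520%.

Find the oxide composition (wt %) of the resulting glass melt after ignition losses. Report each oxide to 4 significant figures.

Glass mass = 569.5 pbw (batch 624.1 − LOI 54.55).
Composition: SiO2 56.58%, CaO 2.738%, MgO 29.30%, K2O 11.39%

Every computation runs at full precision end to end — working values are displayed, rounded to four significant figures, when written out. A single rounding finalizes every reported result. The derived quantities (four oxide percentages, net glass mass, ignition loss, the yield, the totals) are re-derived at exact precision using the weight values on 569.5 pbw of glass as they appear in problem or answer.
Mass of each oxide from the mix:
  SiO2: 480.9·0.6355 + 32.31·0.5143 = 322.2 pbw
  CaO: 32.31·0.4827 = 15.60 pbw
  MgO: 480.9·0.3148 + 15.71·0.9848 = 166.9 pbw
  K2O: 95.18·0.6815 = 64.87 pbw
LOI: 480.9·0.04970 + 32.31·0.003000 + 95.18·0.3185 + 15.71·0.01520 = 54.55 pbw
Glass = total batch minus LOI = 624.1 − 54.55 = 569.5 pbw (the oxide masses sum to this)
percent by weight: oxide/glass ×100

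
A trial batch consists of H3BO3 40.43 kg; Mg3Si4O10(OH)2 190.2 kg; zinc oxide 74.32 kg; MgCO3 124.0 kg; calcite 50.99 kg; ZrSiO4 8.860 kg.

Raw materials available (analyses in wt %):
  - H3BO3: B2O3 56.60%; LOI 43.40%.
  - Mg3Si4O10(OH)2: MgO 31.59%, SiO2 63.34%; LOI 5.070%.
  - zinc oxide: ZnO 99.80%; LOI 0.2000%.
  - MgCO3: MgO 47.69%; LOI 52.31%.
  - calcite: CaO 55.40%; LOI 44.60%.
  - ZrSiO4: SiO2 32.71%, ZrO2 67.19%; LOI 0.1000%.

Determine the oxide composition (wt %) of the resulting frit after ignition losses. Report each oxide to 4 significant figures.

Glass mass = 373.8 kg (batch 488.8 − LOI 115.0).
Composition: B2O3 6.121%, ZnO 19.84%, MgO 31.89%, SiO2 33.00%, ZrO2 1.592%, CaO 7.556%

The working math runs at exact precision throughout — working values are displayed rounded to 4 significant digits in the working — exactly one rounding goes into every reported result; derived quantities (totals, net glass mass, the yield, LOI, six oxide percentages) are re-derived at full precision using the weight values at 373.8 kg of glass, as set out in problem or answer.
Per-oxide mass from batch:
  B2O3: 40.43·0.5660 = 22.88 kg
  ZnO: 74.32·0.9980 = 74.17 kg
  MgO: 190.2·0.3159 + 124.0·0.4769 = 119.2 kg
  SiO2: 190.2·0.6334 + 8.860·0.3271 = 123.4 kg
  ZrO2: 8.860·0.6719 = 5.953 kg
  CaO: 50.99·0.5540 = 28.25 kg
LOI: 40.43·0.4340 + 190.2·0.05070 + 74.32·0.002000 + 124.0·0.5231 + 50.99·0.4460 + 8.860·0.001000 = 115.0 kg
Glass mass = batch − LOI = 488.8 − 115.0 = 373.8 kg (= Σ oxide masses)
percent share: oxide ÷ glass, ×100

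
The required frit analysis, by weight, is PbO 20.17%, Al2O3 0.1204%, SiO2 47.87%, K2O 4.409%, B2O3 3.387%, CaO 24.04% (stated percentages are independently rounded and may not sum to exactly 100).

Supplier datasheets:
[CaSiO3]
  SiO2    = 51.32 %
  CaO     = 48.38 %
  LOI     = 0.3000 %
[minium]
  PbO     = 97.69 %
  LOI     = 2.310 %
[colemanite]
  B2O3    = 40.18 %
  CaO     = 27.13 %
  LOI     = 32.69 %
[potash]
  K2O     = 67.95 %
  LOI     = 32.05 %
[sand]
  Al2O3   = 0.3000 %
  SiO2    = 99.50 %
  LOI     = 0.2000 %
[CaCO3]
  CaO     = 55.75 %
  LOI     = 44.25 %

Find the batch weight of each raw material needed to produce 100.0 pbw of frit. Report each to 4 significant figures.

Every computation holds full float precision through the solve. Working values are printed, rounded to 4 significant digits, alongside each step — each reported figure takes exactly one rounding — derived quantities are rebuilt in exact precision (the yield, glass mass, six oxide percentages, totals, LOI) from the batch weights per 100.0 pbw of glass, exactly as shown in the question or the answer.
Oxide mass targets, per 100.0 pbw frit:
  PbO: 20.17% × 100.0 = 20.17 pbw
  Al2O3: 0.1204% × 100.0 = 0.1204 pbw
  SiO2: 47.87% × 100.0 = 47.87 pbw
  K2O: 4.409% × 100.0 = 4.409 pbw
  B2O3: 3.387% × 100.0 = 3.387 pbw
  CaO: 24.04% × 100.0 = 24.04 pbw
Oxide-by-oxide audit with the batch weights as given, per the basis as stated (target by target, the sums agree up to rounding of the answer):
  PbO: 20.65·0.9769 = 20.17 pbw (target 20.17 pbw)
  Al2O3: 40.13·0.003000 = 0.1204 pbw (target 0.1204 pbw)
  SiO2: 15.47·0.5132 + 40.13·0.9950 = 47.87 pbw (target 47.87 pbw)
  K2O: 6.489·0.6795 = 4.409 pbw (target 4.409 pbw)
  B2O3: 8.430·0.4018 = 3.387 pbw (target 3.387 pbw)
  CaO: 15.47·0.4838 + 8.430·0.2713 + 25.60·0.5575 = 24.04 pbw (target 24.04 pbw)
Mass balance on the glass: Σ batch − LOI loss = 100.0 pbw (oxide target masses add up to 100.0 pbw; stated basis 100.0 pbw — a pure rounding effect).
Whole-batch sum: Σ batch = 116.8 pbw; Σ batch·LOI gives LOI loss = 16.77 pbw; glass ÷ batch gives a yield of 85.64%.

Batch per 100.0 pbw frit:
  CaSiO3: 15.47 pbw
  minium: 20.65 pbw
  colemanite: 8.430 pbw
  potash: 6.489 pbw
  sand: 40.13 pbw
  CaCO3: 25.60 pbw
Total batch = 116.8 pbw; LOI loss = 16.77 pbw; yield = 85.64%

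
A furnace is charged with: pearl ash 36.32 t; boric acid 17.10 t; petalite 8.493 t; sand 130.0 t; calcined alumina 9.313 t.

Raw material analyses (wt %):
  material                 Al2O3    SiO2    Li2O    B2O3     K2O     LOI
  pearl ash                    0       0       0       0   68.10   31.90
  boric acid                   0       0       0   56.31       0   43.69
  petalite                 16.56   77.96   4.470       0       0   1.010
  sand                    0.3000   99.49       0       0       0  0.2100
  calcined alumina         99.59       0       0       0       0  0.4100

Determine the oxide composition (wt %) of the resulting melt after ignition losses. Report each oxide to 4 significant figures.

Glass mass = 181.8 t (batch 201.2 − LOI 19.45).
Composition: Al2O3 6.091%, SiO2 74.80%, Li2O 0.2089%, B2O3 5.297%, K2O 13.61%

The whole derivation carries full precision throughout. Working values are shown (rounded to 4 significant digits) when written out — each reported number is rounded just once. All derived quantities (net glass mass, five oxide percentages, totals, ignition loss, the yield) are re-derived using the weight values at 181.8 t of glass at full precision exactly as shown in either problem or answer.
Per-oxide mass from batch:
  Al2O3: 8.493·0.1656 + 130.0·0.003000 + 9.313·0.9959 = 11.07 t
  SiO2: 8.493·0.7796 + 130.0·0.9949 = 136.0 t
  Li2O: 8.493·0.04470 = 0.3796 t
  B2O3: 17.10·0.5631 = 9.629 t
  K2O: 36.32·0.6810 = 24.73 t
LOI: 36.32·0.3190 + 17.10·0.4369 + 8.493·0.01010 + 130.0·0.002100 + 9.313·0.004100 = 19.45 t
Glass = total batch minus LOI = 201.2 − 19.45 = 181.8 t (consistent with Σ oxide mass)
percent by weight: oxide/glass ×100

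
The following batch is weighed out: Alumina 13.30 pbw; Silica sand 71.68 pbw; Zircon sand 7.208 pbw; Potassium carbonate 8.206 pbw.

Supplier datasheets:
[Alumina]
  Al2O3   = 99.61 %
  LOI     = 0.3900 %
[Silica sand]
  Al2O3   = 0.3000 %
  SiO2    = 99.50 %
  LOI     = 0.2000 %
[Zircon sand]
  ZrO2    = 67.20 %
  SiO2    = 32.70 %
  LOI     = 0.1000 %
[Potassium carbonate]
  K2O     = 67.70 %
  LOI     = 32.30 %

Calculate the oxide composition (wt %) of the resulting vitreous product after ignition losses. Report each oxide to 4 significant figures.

Glass mass = 97.54 pbw (batch 100.4 − LOI 2.853).
Composition: K2O 5.696%, Al2O3 13.80%, ZrO2 4.966%, SiO2 75.54%

The intermediate values appear rounded off to 4 significant figures across the worked steps — every computation maintains exact precision from first step to last; each reported value includes exactly one rounding; all derived quantities (the four compositions, totals, glass mass, ignition loss, the yield) are carried using the weight values at 97.54 pbw of glass at exact precision, as set out in the problem or answer text.
What the batch supplies per oxide:
  K2O: 8.206·0.6770 = 5.555 pbw
  Al2O3: 13.30·0.9961 + 71.68·0.003000 = 13.46 pbw
  ZrO2: 7.208·0.6720 = 4.844 pbw
  SiO2: 71.68·0.9950 + 7.208·0.3270 = 73.68 pbw
LOI: 13.30·0.003900 + 71.68·0.002000 + 7.208·0.001000 + 8.206·0.3230 = 2.853 pbw
Resulting glass, batch − LOI: 100.4 − 2.853 = 97.54 pbw (matching Σ of the oxides)
wt % = 100 × oxide mass / glass mass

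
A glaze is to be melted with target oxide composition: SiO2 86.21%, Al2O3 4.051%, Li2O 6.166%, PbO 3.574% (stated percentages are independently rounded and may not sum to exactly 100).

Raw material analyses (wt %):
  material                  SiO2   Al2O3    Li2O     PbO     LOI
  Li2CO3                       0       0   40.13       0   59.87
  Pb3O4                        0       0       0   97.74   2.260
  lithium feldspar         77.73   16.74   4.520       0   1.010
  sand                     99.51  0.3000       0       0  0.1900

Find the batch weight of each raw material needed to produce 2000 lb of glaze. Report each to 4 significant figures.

Batch per 2000 lb glaze:
  Li2CO3: 255.6 lb
  Pb3O4: 73.13 lb
  lithium feldspar: 459.4 lb
  sand: 1374 lb
Total batch = 2162 lb; LOI loss = 161.9 lb; yield = 92.51%

All internal work carries full float precision through the solve; intermediates are rounded off to 4 significant digits when quoted. Exactly one rounding lands on each reported value. The derived quantities (the totals, four oxide percentages, yield, LOI, net glass mass) are computed at exact precision using the weight values for 2000 lb of glass, exactly as printed in either problem or answer.
Target oxide masses per 2000 lb glaze:
  SiO2: 86.21% × 2000 = 1724 lb
  Al2O3: 4.051% × 2000 = 81.02 lb
  Li2O: 6.166% × 2000 = 123.3 lb
  PbO: 3.574% × 2000 = 71.48 lb
Per-oxide balance check given the weights on record, at the basis given (each sum matches its target mass net of answer rounding effects):
  SiO2: 459.4·0.7773 + 1374·0.9951 = 1724 lb (target 1724 lb)
  Al2O3: 459.4·0.1674 + 1374·0.003000 = 81.03 lb (target 81.02 lb)
  Li2O: 255.6·0.4013 + 459.4·0.04520 = 123.3 lb (target 123.3 lb)
  PbO: 73.13·0.9774 = 71.48 lb (target 71.48 lb)
Glass-mass sanity pass: total charge less LOI = 2000 lb (the targets, summed, come to 2000 lb; basis as stated: 2000 lb — rounding explains the deltas).
Total batch = Σ batch = 2162 lb; the LOI term Σ batch·LOI equals 161.9 lb; yield = glass ÷ total batch = 92.51%.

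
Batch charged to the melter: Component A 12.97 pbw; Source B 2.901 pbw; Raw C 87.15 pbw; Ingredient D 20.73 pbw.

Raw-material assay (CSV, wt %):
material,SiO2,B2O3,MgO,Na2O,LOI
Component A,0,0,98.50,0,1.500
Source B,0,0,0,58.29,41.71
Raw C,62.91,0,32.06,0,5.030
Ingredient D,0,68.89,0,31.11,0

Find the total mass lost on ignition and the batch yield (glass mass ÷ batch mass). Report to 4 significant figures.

The whole derivation runs at full precision all the way through — intermediates appear, rounded to 4 significant digits, between the steps. Every reported figure is rounded a single time. The derived quantities (yield, glass mass, four oxide percentages, totals, ignition loss) are re-derived in full precision starting from the weights for 118.0 pbw of glass as quoted within the problem or answer text.
Material-by-material LOI:
  Component A: 12.97 × 0.01500 = 0.1946 pbw
  Source B: 2.901 × 0.4171 = 1.210 pbw
  Raw C: 87.15 × 0.05030 = 4.384 pbw
  Ingredient D: 20.73 × 0 = 0 pbw
Total LOI = 5.788 pbw
Glass = batch − LOI = 123.8 − 5.788 = 118.0 pbw

LOI loss = 5.788 pbw; glass = 118.0 pbw; yield = 95.32%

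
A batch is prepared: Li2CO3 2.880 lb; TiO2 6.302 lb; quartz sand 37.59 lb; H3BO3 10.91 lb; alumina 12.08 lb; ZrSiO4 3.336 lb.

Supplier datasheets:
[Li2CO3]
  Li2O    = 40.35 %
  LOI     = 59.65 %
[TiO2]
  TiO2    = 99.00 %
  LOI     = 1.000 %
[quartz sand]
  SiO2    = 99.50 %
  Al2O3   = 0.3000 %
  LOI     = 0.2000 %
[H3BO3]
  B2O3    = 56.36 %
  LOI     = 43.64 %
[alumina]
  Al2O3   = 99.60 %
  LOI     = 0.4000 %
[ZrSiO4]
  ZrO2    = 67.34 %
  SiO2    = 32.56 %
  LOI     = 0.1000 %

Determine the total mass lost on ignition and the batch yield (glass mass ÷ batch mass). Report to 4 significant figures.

LOI loss = 6.669 lb; glass = 66.43 lb; yield = 90.88%

The intermediate values are printed rounded to four significant digits in the working. Each numeric step carries full float precision through every step — every reported result is rounded just once; derived quantities are recomputed from the batch weights at 66.43 lb of glass in full precision (LOI, the yield, the totals, the six compositions, net glass mass), as written in either problem or answer.
Each material's LOI contribution:
  Li2CO3: 2.880 × 0.5965 = 1.718 lb
  TiO2: 6.302 × 0.01000 = 0.06302 lb
  quartz sand: 37.59 × 0.002000 = 0.07518 lb
  H3BO3: 10.91 × 0.4364 = 4.761 lb
  alumina: 12.08 × 0.004000 = 0.04832 lb
  ZrSiO4: 3.336 × 0.001000 = 0.003336 lb
Total LOI = 6.669 lb
Glass = batch − LOI = 73.10 − 6.669 = 66.43 lb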